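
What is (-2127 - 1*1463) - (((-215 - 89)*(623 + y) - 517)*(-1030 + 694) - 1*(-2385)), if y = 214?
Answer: -85674215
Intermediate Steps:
(-2127 - 1*1463) - (((-215 - 89)*(623 + y) - 517)*(-1030 + 694) - 1*(-2385)) = (-2127 - 1*1463) - (((-215 - 89)*(623 + 214) - 517)*(-1030 + 694) - 1*(-2385)) = (-2127 - 1463) - ((-304*837 - 517)*(-336) + 2385) = -3590 - ((-254448 - 517)*(-336) + 2385) = -3590 - (-254965*(-336) + 2385) = -3590 - (85668240 + 2385) = -3590 - 1*85670625 = -3590 - 85670625 = -85674215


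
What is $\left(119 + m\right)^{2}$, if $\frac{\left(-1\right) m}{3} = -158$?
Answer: $351649$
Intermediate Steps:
$m = 474$ ($m = \left(-3\right) \left(-158\right) = 474$)
$\left(119 + m\right)^{2} = \left(119 + 474\right)^{2} = 593^{2} = 351649$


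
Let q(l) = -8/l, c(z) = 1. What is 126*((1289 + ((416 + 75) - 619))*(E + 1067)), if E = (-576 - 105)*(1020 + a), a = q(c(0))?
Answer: -100660128030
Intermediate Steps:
a = -8 (a = -8/1 = -8*1 = -8)
E = -689172 (E = (-576 - 105)*(1020 - 8) = -681*1012 = -689172)
126*((1289 + ((416 + 75) - 619))*(E + 1067)) = 126*((1289 + ((416 + 75) - 619))*(-689172 + 1067)) = 126*((1289 + (491 - 619))*(-688105)) = 126*((1289 - 128)*(-688105)) = 126*(1161*(-688105)) = 126*(-798889905) = -100660128030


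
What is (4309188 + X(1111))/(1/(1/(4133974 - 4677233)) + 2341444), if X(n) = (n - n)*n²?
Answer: 1436396/599395 ≈ 2.3964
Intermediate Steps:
X(n) = 0 (X(n) = 0*n² = 0)
(4309188 + X(1111))/(1/(1/(4133974 - 4677233)) + 2341444) = (4309188 + 0)/(1/(1/(4133974 - 4677233)) + 2341444) = 4309188/(1/(1/(-543259)) + 2341444) = 4309188/(1/(-1/543259) + 2341444) = 4309188/(-543259 + 2341444) = 4309188/1798185 = 4309188*(1/1798185) = 1436396/599395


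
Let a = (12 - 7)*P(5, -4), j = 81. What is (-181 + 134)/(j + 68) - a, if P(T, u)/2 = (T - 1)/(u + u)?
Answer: 698/149 ≈ 4.6846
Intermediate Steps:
P(T, u) = (-1 + T)/u (P(T, u) = 2*((T - 1)/(u + u)) = 2*((-1 + T)/((2*u))) = 2*((-1 + T)*(1/(2*u))) = 2*((-1 + T)/(2*u)) = (-1 + T)/u)
a = -5 (a = (12 - 7)*((-1 + 5)/(-4)) = 5*(-1/4*4) = 5*(-1) = -5)
(-181 + 134)/(j + 68) - a = (-181 + 134)/(81 + 68) - 1*(-5) = -47/149 + 5 = 698/149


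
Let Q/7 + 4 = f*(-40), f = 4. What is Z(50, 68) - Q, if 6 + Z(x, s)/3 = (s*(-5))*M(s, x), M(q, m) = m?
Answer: -49870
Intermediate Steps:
Z(x, s) = -18 - 15*s*x (Z(x, s) = -18 + 3*((s*(-5))*x) = -18 + 3*((-5*s)*x) = -18 + 3*(-5*s*x) = -18 - 15*s*x)
Q = -1148 (Q = -28 + 7*(4*(-40)) = -28 + 7*(-160) = -28 - 1120 = -1148)
Z(50, 68) - Q = (-18 - 15*68*50) - 1*(-1148) = (-18 - 51000) + 1148 = -51018 + 1148 = -49870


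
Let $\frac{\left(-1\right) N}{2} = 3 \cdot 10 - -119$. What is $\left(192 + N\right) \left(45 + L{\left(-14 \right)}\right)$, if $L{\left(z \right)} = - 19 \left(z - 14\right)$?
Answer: $-61162$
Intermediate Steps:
$N = -298$ ($N = - 2 \left(3 \cdot 10 - -119\right) = - 2 \left(30 + 119\right) = \left(-2\right) 149 = -298$)
$L{\left(z \right)} = 266 - 19 z$ ($L{\left(z \right)} = - 19 \left(-14 + z\right) = 266 - 19 z$)
$\left(192 + N\right) \left(45 + L{\left(-14 \right)}\right) = \left(192 - 298\right) \left(45 + \left(266 - -266\right)\right) = - 106 \left(45 + \left(266 + 266\right)\right) = - 106 \left(45 + 532\right) = \left(-106\right) 577 = -61162$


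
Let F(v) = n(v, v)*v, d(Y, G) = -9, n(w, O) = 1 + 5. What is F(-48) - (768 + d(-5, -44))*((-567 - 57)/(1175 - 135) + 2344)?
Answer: -8894643/5 ≈ -1.7789e+6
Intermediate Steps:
n(w, O) = 6
F(v) = 6*v
F(-48) - (768 + d(-5, -44))*((-567 - 57)/(1175 - 135) + 2344) = 6*(-48) - (768 - 9)*((-567 - 57)/(1175 - 135) + 2344) = -288 - 759*(-624/1040 + 2344) = -288 - 759*(-624*1/1040 + 2344) = -288 - 759*(-3/5 + 2344) = -288 - 759*11717/5 = -288 - 1*8893203/5 = -288 - 8893203/5 = -8894643/5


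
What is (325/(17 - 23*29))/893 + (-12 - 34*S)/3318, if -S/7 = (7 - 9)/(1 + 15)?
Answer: -155767/11851896 ≈ -0.013143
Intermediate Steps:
S = 7/8 (S = -7*(7 - 9)/(1 + 15) = -(-14)/16 = -7*(-⅛) = 7/8 ≈ 0.87500)
(325/(17 - 23*29))/893 + (-12 - 34*S)/3318 = (325/(17 - 23*29))/893 + (-12 - 34*7/8)/3318 = (325/(17 - 667))*(1/893) + (-12 - 119/4)*(1/3318) = (325/(-650))*(1/893) - 167/4*1/3318 = (325*(-1/650))*(1/893) - 167/13272 = -½*1/893 - 167/13272 = -1/1786 - 167/13272 = -155767/11851896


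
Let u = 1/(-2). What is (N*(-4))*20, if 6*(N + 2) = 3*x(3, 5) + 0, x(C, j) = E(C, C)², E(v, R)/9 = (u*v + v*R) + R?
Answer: -357050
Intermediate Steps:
u = -½ ≈ -0.50000
E(v, R) = 9*R - 9*v/2 + 9*R*v (E(v, R) = 9*((-v/2 + v*R) + R) = 9*((-v/2 + R*v) + R) = 9*(R - v/2 + R*v) = 9*R - 9*v/2 + 9*R*v)
x(C, j) = (9*C² + 9*C/2)² (x(C, j) = (9*C - 9*C/2 + 9*C*C)² = (9*C - 9*C/2 + 9*C²)² = (9*C² + 9*C/2)²)
N = 35705/8 (N = -2 + (3*((81/4)*3²*(1 + 2*3)²) + 0)/6 = -2 + (3*((81/4)*9*(1 + 6)²) + 0)/6 = -2 + (3*((81/4)*9*7²) + 0)/6 = -2 + (3*((81/4)*9*49) + 0)/6 = -2 + (3*(35721/4) + 0)/6 = -2 + (107163/4 + 0)/6 = -2 + (⅙)*(107163/4) = -2 + 35721/8 = 35705/8 ≈ 4463.1)
(N*(-4))*20 = ((35705/8)*(-4))*20 = -35705/2*20 = -357050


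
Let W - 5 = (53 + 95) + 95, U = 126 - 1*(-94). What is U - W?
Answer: -28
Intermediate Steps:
U = 220 (U = 126 + 94 = 220)
W = 248 (W = 5 + ((53 + 95) + 95) = 5 + (148 + 95) = 5 + 243 = 248)
U - W = 220 - 1*248 = 220 - 248 = -28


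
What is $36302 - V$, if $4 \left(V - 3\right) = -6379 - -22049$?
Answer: $\frac{64763}{2} \approx 32382.0$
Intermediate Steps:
$V = \frac{7841}{2}$ ($V = 3 + \frac{-6379 - -22049}{4} = 3 + \frac{-6379 + 22049}{4} = 3 + \frac{1}{4} \cdot 15670 = 3 + \frac{7835}{2} = \frac{7841}{2} \approx 3920.5$)
$36302 - V = 36302 - \frac{7841}{2} = \frac{64763}{2}$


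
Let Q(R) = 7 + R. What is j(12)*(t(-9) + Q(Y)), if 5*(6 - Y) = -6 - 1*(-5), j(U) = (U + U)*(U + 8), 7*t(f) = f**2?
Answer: 83232/7 ≈ 11890.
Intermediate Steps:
t(f) = f**2/7
j(U) = 2*U*(8 + U) (j(U) = (2*U)*(8 + U) = 2*U*(8 + U))
Y = 31/5 (Y = 6 - (-6 - 1*(-5))/5 = 6 - (-6 + 5)/5 = 6 - 1/5*(-1) = 6 + 1/5 = 31/5 ≈ 6.2000)
j(12)*(t(-9) + Q(Y)) = (2*12*(8 + 12))*((1/7)*(-9)**2 + (7 + 31/5)) = (2*12*20)*((1/7)*81 + 66/5) = 480*(81/7 + 66/5) = 480*(867/35) = 83232/7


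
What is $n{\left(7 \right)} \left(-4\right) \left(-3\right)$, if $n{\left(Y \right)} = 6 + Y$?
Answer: $156$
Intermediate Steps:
$n{\left(7 \right)} \left(-4\right) \left(-3\right) = \left(6 + 7\right) \left(-4\right) \left(-3\right) = 13 \left(-4\right) \left(-3\right) = \left(-52\right) \left(-3\right) = 156$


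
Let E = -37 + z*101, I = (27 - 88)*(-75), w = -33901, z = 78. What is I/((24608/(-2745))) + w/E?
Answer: -99304454183/192951328 ≈ -514.66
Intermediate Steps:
I = 4575 (I = -61*(-75) = 4575)
E = 7841 (E = -37 + 78*101 = -37 + 7878 = 7841)
I/((24608/(-2745))) + w/E = 4575/((24608/(-2745))) - 33901/7841 = 4575/((24608*(-1/2745))) - 33901*1/7841 = 4575/(-24608/2745) - 33901/7841 = 4575*(-2745/24608) - 33901/7841 = -12558375/24608 - 33901/7841 = -99304454183/192951328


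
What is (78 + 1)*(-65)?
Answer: -5135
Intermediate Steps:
(78 + 1)*(-65) = 79*(-65) = -5135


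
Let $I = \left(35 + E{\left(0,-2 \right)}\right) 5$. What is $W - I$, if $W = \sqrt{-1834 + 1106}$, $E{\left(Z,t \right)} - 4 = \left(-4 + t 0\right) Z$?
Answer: $-195 + 2 i \sqrt{182} \approx -195.0 + 26.981 i$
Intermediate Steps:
$E{\left(Z,t \right)} = 4 - 4 Z$ ($E{\left(Z,t \right)} = 4 + \left(-4 + t 0\right) Z = 4 + \left(-4 + 0\right) Z = 4 - 4 Z$)
$W = 2 i \sqrt{182}$ ($W = \sqrt{-728} = 2 i \sqrt{182} \approx 26.981 i$)
$I = 195$ ($I = \left(35 + \left(4 - 0\right)\right) 5 = \left(35 + \left(4 + 0\right)\right) 5 = \left(35 + 4\right) 5 = 39 \cdot 5 = 195$)
$W - I = 2 i \sqrt{182} - 195 = -195 + 2 i \sqrt{182}$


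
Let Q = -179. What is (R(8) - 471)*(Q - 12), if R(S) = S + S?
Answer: 86905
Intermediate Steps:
R(S) = 2*S
(R(8) - 471)*(Q - 12) = (2*8 - 471)*(-179 - 12) = (16 - 471)*(-191) = -455*(-191) = 86905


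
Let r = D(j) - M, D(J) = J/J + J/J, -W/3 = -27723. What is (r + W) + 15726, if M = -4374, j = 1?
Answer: 103271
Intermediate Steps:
W = 83169 (W = -3*(-27723) = 83169)
D(J) = 2 (D(J) = 1 + 1 = 2)
r = 4376 (r = 2 - 1*(-4374) = 2 + 4374 = 4376)
(r + W) + 15726 = (4376 + 83169) + 15726 = 87545 + 15726 = 103271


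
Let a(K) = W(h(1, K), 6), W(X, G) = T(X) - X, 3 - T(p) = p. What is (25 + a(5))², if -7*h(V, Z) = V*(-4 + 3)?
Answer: 37636/49 ≈ 768.08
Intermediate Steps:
T(p) = 3 - p
h(V, Z) = V/7 (h(V, Z) = -V*(-4 + 3)/7 = -V*(-1)/7 = -(-1)*V/7 = V/7)
W(X, G) = 3 - 2*X (W(X, G) = (3 - X) - X = 3 - 2*X)
a(K) = 19/7 (a(K) = 3 - 2/7 = 19/7)
(25 + a(5))² = (25 + 19/7)² = (194/7)² = 37636/49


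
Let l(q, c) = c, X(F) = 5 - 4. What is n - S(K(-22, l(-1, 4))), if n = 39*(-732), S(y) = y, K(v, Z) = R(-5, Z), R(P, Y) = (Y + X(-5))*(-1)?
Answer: -28543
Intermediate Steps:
X(F) = 1
R(P, Y) = -1 - Y (R(P, Y) = (Y + 1)*(-1) = (1 + Y)*(-1) = -1 - Y)
K(v, Z) = -1 - Z
n = -28548
n - S(K(-22, l(-1, 4))) = -28548 - (-1 - 1*4) = -28548 - (-1 - 4) = -28548 - 1*(-5) = -28548 + 5 = -28543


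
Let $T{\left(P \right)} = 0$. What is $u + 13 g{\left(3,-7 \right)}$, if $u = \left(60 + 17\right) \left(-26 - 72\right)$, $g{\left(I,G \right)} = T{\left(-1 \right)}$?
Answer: $-7546$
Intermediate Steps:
$g{\left(I,G \right)} = 0$
$u = -7546$ ($u = 77 \left(-98\right) = -7546$)
$u + 13 g{\left(3,-7 \right)} = -7546 + 13 \cdot 0 = -7546 + 0 = -7546$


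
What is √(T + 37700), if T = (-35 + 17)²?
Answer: 14*√194 ≈ 195.00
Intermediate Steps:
T = 324 (T = (-18)² = 324)
√(T + 37700) = √(324 + 37700) = √38024 = 14*√194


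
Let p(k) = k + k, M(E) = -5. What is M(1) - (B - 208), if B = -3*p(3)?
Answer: 221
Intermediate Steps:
p(k) = 2*k
B = -18 (B = -6*3 = -3*6 = -18)
M(1) - (B - 208) = -5 - (-18 - 208) = -5 - 1*(-226) = -5 + 226 = 221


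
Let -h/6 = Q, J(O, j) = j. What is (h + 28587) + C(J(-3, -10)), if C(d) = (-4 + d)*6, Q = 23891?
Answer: -114843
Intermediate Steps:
h = -143346 (h = -6*23891 = -143346)
C(d) = -24 + 6*d
(h + 28587) + C(J(-3, -10)) = (-143346 + 28587) + (-24 + 6*(-10)) = -114759 + (-24 - 60) = -114759 - 84 = -114843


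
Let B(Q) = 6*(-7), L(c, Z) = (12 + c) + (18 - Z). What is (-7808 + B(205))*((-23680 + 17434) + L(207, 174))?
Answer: 48536550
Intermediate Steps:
L(c, Z) = 30 + c - Z
B(Q) = -42
(-7808 + B(205))*((-23680 + 17434) + L(207, 174)) = (-7808 - 42)*((-23680 + 17434) + (30 + 207 - 1*174)) = -7850*(-6246 + (30 + 207 - 174)) = -7850*(-6246 + 63) = -7850*(-6183) = 48536550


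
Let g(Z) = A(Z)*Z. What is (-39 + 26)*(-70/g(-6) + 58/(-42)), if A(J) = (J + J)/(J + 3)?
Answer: -559/28 ≈ -19.964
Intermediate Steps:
A(J) = 2*J/(3 + J) (A(J) = (2*J)/(3 + J) = 2*J/(3 + J))
g(Z) = 2*Z²/(3 + Z) (g(Z) = (2*Z/(3 + Z))*Z = 2*Z²/(3 + Z))
(-39 + 26)*(-70/g(-6) + 58/(-42)) = (-39 + 26)*(-70/(2*(-6)²/(3 - 6)) + 58/(-42)) = -13*(-70/(2*36/(-3)) + 58*(-1/42)) = -13*(-70/(2*36*(-⅓)) - 29/21) = -13*(-70/(-24) - 29/21) = -13*(-70*(-1/24) - 29/21) = -13*(35/12 - 29/21) = -13*43/28 = -559/28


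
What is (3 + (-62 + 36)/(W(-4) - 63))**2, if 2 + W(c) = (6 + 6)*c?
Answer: 133225/12769 ≈ 10.433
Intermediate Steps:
W(c) = -2 + 12*c (W(c) = -2 + (6 + 6)*c = -2 + 12*c)
(3 + (-62 + 36)/(W(-4) - 63))**2 = (3 + (-62 + 36)/((-2 + 12*(-4)) - 63))**2 = (3 - 26/((-2 - 48) - 63))**2 = (3 - 26/(-50 - 63))**2 = (3 - 26/(-113))**2 = (3 - 26*(-1/113))**2 = (3 + 26/113)**2 = (365/113)**2 = 133225/12769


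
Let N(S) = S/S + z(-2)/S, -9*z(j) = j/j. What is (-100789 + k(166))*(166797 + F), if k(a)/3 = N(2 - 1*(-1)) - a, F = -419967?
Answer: 25642098410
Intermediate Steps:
z(j) = -⅑ (z(j) = -j/(9*j) = -⅑*1 = -⅑)
N(S) = 1 - 1/(9*S) (N(S) = S/S - 1/(9*S) = 1 - 1/(9*S))
k(a) = 26/9 - 3*a (k(a) = 3*((-⅑ + (2 - 1*(-1)))/(2 - 1*(-1)) - a) = 3*((-⅑ + (2 + 1))/(2 + 1) - a) = 3*((-⅑ + 3)/3 - a) = 3*((⅓)*(26/9) - a) = 3*(26/27 - a) = 26/9 - 3*a)
(-100789 + k(166))*(166797 + F) = (-100789 + (26/9 - 3*166))*(166797 - 419967) = (-100789 + (26/9 - 498))*(-253170) = (-100789 - 4456/9)*(-253170) = -911557/9*(-253170) = 25642098410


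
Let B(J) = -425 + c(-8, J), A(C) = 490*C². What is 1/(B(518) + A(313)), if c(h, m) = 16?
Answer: 1/48004401 ≈ 2.0831e-8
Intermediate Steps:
B(J) = -409 (B(J) = -425 + 16 = -409)
1/(B(518) + A(313)) = 1/(-409 + 490*313²) = 1/(-409 + 490*97969) = 1/(-409 + 48004810) = 1/48004401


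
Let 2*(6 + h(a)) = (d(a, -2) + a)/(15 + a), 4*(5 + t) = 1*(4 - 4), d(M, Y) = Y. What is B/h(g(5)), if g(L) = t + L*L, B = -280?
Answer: 9800/201 ≈ 48.756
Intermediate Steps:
t = -5 (t = -5 + (1*(4 - 4))/4 = -5 + (1*0)/4 = -5 + (1/4)*0 = -5 + 0 = -5)
g(L) = -5 + L**2 (g(L) = -5 + L*L = -5 + L**2)
h(a) = -6 + (-2 + a)/(2*(15 + a)) (h(a) = -6 + ((-2 + a)/(15 + a))/2 = -6 + (-2 + a)/(2*(15 + a)))
B/h(g(5)) = -280*2*(15 + (-5 + 5**2))/(-182 - 11*(-5 + 5**2)) = -280*2*(15 + (-5 + 25))/(-182 - 11*(-5 + 25)) = -280*2*(15 + 20)/(-182 - 11*20) = -280*70/(-182 - 220) = -280/((1/2)*(1/35)*(-402)) = -280/(-201/35) = -280*(-35/201) = 9800/201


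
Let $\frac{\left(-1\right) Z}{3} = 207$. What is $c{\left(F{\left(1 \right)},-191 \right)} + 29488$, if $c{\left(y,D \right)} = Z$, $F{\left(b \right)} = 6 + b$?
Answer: $28867$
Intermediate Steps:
$Z = -621$ ($Z = \left(-3\right) 207 = -621$)
$c{\left(y,D \right)} = -621$
$c{\left(F{\left(1 \right)},-191 \right)} + 29488 = -621 + 29488 = 28867$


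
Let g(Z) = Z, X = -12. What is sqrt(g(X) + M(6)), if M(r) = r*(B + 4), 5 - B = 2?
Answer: sqrt(30) ≈ 5.4772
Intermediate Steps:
B = 3 (B = 5 - 1*2 = 5 - 2 = 3)
M(r) = 7*r (M(r) = r*(3 + 4) = r*7 = 7*r)
sqrt(g(X) + M(6)) = sqrt(-12 + 7*6) = sqrt(-12 + 42) = sqrt(30)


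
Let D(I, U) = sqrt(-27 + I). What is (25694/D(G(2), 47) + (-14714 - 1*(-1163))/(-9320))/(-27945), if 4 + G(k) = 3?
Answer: -4517/86815800 + 12847*I*sqrt(7)/195615 ≈ -5.203e-5 + 0.17376*I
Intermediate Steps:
G(k) = -1 (G(k) = -4 + 3 = -1)
(25694/D(G(2), 47) + (-14714 - 1*(-1163))/(-9320))/(-27945) = (25694/(sqrt(-27 - 1)) + (-14714 - 1*(-1163))/(-9320))/(-27945) = (25694/(sqrt(-28)) + (-14714 + 1163)*(-1/9320))*(-1/27945) = (25694/((2*I*sqrt(7))) - 13551*(-1/9320))*(-1/27945) = (25694*(-I*sqrt(7)/14) + 13551/9320)*(-1/27945) = (-12847*I*sqrt(7)/7 + 13551/9320)*(-1/27945) = (13551/9320 - 12847*I*sqrt(7)/7)*(-1/27945) = -4517/86815800 + 12847*I*sqrt(7)/195615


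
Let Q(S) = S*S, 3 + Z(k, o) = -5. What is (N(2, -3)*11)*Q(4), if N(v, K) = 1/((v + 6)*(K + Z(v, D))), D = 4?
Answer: -2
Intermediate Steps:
Z(k, o) = -8 (Z(k, o) = -3 - 5 = -8)
Q(S) = S²
N(v, K) = 1/((-8 + K)*(6 + v)) (N(v, K) = 1/((v + 6)*(K - 8)) = 1/((6 + v)*(-8 + K)) = 1/((-8 + K)*(6 + v)))
(N(2, -3)*11)*Q(4) = (11/(-48 - 8*2 + 6*(-3) - 3*2))*4² = (11/(-48 - 16 - 18 - 6))*16 = (11/(-88))*16 = -1/88*11*16 = -⅛*16 = -2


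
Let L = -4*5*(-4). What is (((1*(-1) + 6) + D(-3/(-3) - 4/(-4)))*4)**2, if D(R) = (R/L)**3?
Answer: 102400640001/256000000 ≈ 400.00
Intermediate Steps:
L = 80 (L = -20*(-4) = 80)
D(R) = R**3/512000 (D(R) = (R/80)**3 = R**3/512000)
(((1*(-1) + 6) + D(-3/(-3) - 4/(-4)))*4)**2 = (((1*(-1) + 6) + (-3/(-3) - 4/(-4))**3/512000)*4)**2 = (((-1 + 6) + (-3*(-1/3) - 4*(-1/4))**3/512000)*4)**2 = ((5 + (1 + 1)**3/512000)*4)**2 = ((5 + (1/512000)*2**3)*4)**2 = ((5 + (1/512000)*8)*4)**2 = ((5 + 1/64000)*4)**2 = ((320001/64000)*4)**2 = (320001/16000)**2 = 102400640001/256000000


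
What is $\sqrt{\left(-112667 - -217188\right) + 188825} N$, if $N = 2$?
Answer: $6 \sqrt{32594} \approx 1083.2$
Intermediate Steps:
$\sqrt{\left(-112667 - -217188\right) + 188825} N = \sqrt{\left(-112667 - -217188\right) + 188825} \cdot 2 = \sqrt{\left(-112667 + 217188\right) + 188825} \cdot 2 = \sqrt{104521 + 188825} \cdot 2 = \sqrt{293346} \cdot 2 = 3 \sqrt{32594} \cdot 2 = 6 \sqrt{32594}$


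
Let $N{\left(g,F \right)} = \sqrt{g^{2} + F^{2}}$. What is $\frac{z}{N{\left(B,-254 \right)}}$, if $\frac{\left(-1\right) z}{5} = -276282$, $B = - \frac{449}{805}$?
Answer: $\frac{1112035050 \sqrt{41808182501}}{41808182501} \approx 5438.6$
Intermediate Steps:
$B = - \frac{449}{805}$ ($B = \left(-449\right) \frac{1}{805} = - \frac{449}{805} \approx -0.55776$)
$z = 1381410$ ($z = \left(-5\right) \left(-276282\right) = 1381410$)
$N{\left(g,F \right)} = \sqrt{F^{2} + g^{2}}$
$\frac{z}{N{\left(B,-254 \right)}} = \frac{1381410}{\sqrt{\left(-254\right)^{2} + \left(- \frac{449}{805}\right)^{2}}} = \frac{1381410}{\sqrt{64516 + \frac{201601}{648025}}} = \frac{1381410}{\sqrt{\frac{41808182501}{648025}}} = \frac{1381410}{\frac{1}{805} \sqrt{41808182501}} = 1381410 \frac{805 \sqrt{41808182501}}{41808182501} = \frac{1112035050 \sqrt{41808182501}}{41808182501}$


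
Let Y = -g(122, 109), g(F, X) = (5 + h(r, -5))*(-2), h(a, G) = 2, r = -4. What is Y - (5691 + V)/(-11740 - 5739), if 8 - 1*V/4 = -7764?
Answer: 281485/17479 ≈ 16.104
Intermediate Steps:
V = 31088 (V = 32 - 4*(-7764) = 32 + 31056 = 31088)
g(F, X) = -14 (g(F, X) = (5 + 2)*(-2) = 7*(-2) = -14)
Y = 14 (Y = -1*(-14) = 14)
Y - (5691 + V)/(-11740 - 5739) = 14 - (5691 + 31088)/(-11740 - 5739) = 14 - 36779/(-17479) = 14 - 36779*(-1)/17479 = 14 - 1*(-36779/17479) = 14 + 36779/17479 = 281485/17479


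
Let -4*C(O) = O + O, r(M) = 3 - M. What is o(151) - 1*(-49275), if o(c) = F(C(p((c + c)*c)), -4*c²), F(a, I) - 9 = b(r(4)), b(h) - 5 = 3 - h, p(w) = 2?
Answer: 49293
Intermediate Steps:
b(h) = 8 - h (b(h) = 5 + (3 - h) = 8 - h)
C(O) = -O/2 (C(O) = -(O + O)/4 = -O/2)
F(a, I) = 18 (F(a, I) = 9 + (8 - (3 - 1*4)) = 9 + (8 - (3 - 4)) = 9 + (8 - 1*(-1)) = 9 + (8 + 1) = 9 + 9 = 18)
o(c) = 18
o(151) - 1*(-49275) = 18 - 1*(-49275) = 18 + 49275 = 49293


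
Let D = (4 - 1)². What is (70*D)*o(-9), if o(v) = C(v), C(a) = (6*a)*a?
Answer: 306180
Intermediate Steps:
D = 9 (D = 3² = 9)
C(a) = 6*a²
o(v) = 6*v²
(70*D)*o(-9) = (70*9)*(6*(-9)²) = 630*(6*81) = 630*486 = 306180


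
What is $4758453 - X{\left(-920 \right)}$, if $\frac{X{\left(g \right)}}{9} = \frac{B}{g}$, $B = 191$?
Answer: $\frac{4377778479}{920} \approx 4.7585 \cdot 10^{6}$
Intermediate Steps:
$X{\left(g \right)} = \frac{1719}{g}$ ($X{\left(g \right)} = 9 \frac{191}{g} = \frac{1719}{g}$)
$4758453 - X{\left(-920 \right)} = 4758453 - \frac{1719}{-920} = 4758453 - 1719 \left(- \frac{1}{920}\right) = 4758453 - - \frac{1719}{920} = 4758453 + \frac{1719}{920} = \frac{4377778479}{920}$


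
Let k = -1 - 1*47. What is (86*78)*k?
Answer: -321984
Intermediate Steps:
k = -48 (k = -1 - 47 = -48)
(86*78)*k = (86*78)*(-48) = 6708*(-48) = -321984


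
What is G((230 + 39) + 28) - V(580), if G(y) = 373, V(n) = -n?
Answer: 953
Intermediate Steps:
G((230 + 39) + 28) - V(580) = 373 - (-1)*580 = 373 - 1*(-580) = 373 + 580 = 953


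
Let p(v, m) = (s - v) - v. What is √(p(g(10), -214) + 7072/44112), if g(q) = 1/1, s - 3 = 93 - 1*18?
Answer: √578898318/2757 ≈ 8.7270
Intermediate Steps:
s = 78 (s = 3 + (93 - 1*18) = 3 + (93 - 18) = 3 + 75 = 78)
g(q) = 1
p(v, m) = 78 - 2*v (p(v, m) = (78 - v) - v = 78 - 2*v)
√(p(g(10), -214) + 7072/44112) = √((78 - 2*1) + 7072/44112) = √((78 - 2) + 7072*(1/44112)) = √(76 + 442/2757) = √(209974/2757) = √578898318/2757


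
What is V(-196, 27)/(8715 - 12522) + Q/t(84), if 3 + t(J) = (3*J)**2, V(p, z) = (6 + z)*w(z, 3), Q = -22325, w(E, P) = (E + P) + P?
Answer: -5709032/8953641 ≈ -0.63762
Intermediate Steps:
w(E, P) = E + 2*P
V(p, z) = (6 + z)**2 (V(p, z) = (6 + z)*(z + 2*3) = (6 + z)*(z + 6) = (6 + z)*(6 + z) = (6 + z)**2)
t(J) = -3 + 9*J**2 (t(J) = -3 + (3*J)**2 = -3 + 9*J**2)
V(-196, 27)/(8715 - 12522) + Q/t(84) = (6 + 27)**2/(8715 - 12522) - 22325/(-3 + 9*84**2) = 33**2/(-3807) - 22325/(-3 + 9*7056) = 1089*(-1/3807) - 22325/(-3 + 63504) = -121/423 - 22325/63501 = -5709032/8953641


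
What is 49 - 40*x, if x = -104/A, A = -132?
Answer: 577/33 ≈ 17.485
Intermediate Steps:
x = 26/33 (x = -104/(-132) = -104*(-1/132) = 26/33 ≈ 0.78788)
49 - 40*x = 49 - 40*26/33 = 49 - 1040/33 = 577/33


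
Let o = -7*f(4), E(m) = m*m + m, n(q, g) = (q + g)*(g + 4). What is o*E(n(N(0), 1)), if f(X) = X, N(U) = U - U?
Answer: -840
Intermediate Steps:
N(U) = 0
n(q, g) = (4 + g)*(g + q) (n(q, g) = (g + q)*(4 + g) = (4 + g)*(g + q))
E(m) = m + m**2 (E(m) = m**2 + m = m + m**2)
o = -28 (o = -7*4 = -28)
o*E(n(N(0), 1)) = -28*(1**2 + 4*1 + 4*0 + 1*0)*(1 + (1**2 + 4*1 + 4*0 + 1*0)) = -28*(1 + 4 + 0 + 0)*(1 + (1 + 4 + 0 + 0)) = -140*(1 + 5) = -140*6 = -28*30 = -840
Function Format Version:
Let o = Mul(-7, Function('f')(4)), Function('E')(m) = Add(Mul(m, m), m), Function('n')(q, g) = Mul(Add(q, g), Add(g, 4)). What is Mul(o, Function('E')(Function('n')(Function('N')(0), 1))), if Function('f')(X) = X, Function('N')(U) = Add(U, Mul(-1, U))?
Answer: -840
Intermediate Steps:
Function('N')(U) = 0
Function('n')(q, g) = Mul(Add(4, g), Add(g, q)) (Function('n')(q, g) = Mul(Add(g, q), Add(4, g)) = Mul(Add(4, g), Add(g, q)))
Function('E')(m) = Add(m, Pow(m, 2)) (Function('E')(m) = Add(Pow(m, 2), m) = Add(m, Pow(m, 2)))
o = -28 (o = Mul(-7, 4) = -28)
Mul(o, Function('E')(Function('n')(Function('N')(0), 1))) = Mul(-28, Mul(Add(Pow(1, 2), Mul(4, 1), Mul(4, 0), Mul(1, 0)), Add(1, Add(Pow(1, 2), Mul(4, 1), Mul(4, 0), Mul(1, 0))))) = Mul(-28, Mul(Add(1, 4, 0, 0), Add(1, Add(1, 4, 0, 0)))) = Mul(-28, Mul(5, Add(1, 5))) = Mul(-28, Mul(5, 6)) = Mul(-28, 30) = -840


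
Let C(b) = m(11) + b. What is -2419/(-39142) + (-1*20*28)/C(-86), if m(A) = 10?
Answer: 5525841/743698 ≈ 7.4302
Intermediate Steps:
C(b) = 10 + b
-2419/(-39142) + (-1*20*28)/C(-86) = -2419/(-39142) + (-1*20*28)/(10 - 86) = -2419*(-1/39142) - 20*28/(-76) = 2419/39142 - 560*(-1/76) = 2419/39142 + 140/19 = 5525841/743698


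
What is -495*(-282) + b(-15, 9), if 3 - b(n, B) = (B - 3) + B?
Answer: 139578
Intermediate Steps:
b(n, B) = 6 - 2*B (b(n, B) = 3 - ((B - 3) + B) = 3 - ((-3 + B) + B) = 3 - (-3 + 2*B) = 3 + (3 - 2*B) = 6 - 2*B)
-495*(-282) + b(-15, 9) = -495*(-282) + (6 - 2*9) = 139590 + (6 - 18) = 139590 - 12 = 139578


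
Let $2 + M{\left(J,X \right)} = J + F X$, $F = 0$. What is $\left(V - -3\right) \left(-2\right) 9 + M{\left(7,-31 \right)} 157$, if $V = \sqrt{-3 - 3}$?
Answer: $731 - 18 i \sqrt{6} \approx 731.0 - 44.091 i$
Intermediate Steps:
$M{\left(J,X \right)} = -2 + J$ ($M{\left(J,X \right)} = -2 + \left(J + 0 X\right) = -2 + \left(J + 0\right) = -2 + J$)
$V = i \sqrt{6}$ ($V = \sqrt{-6} = i \sqrt{6} \approx 2.4495 i$)
$\left(V - -3\right) \left(-2\right) 9 + M{\left(7,-31 \right)} 157 = \left(i \sqrt{6} - -3\right) \left(-2\right) 9 + \left(-2 + 7\right) 157 = \left(i \sqrt{6} + 3\right) \left(-2\right) 9 + 5 \cdot 157 = \left(3 + i \sqrt{6}\right) \left(-2\right) 9 + 785 = \left(-6 - 2 i \sqrt{6}\right) 9 + 785 = \left(-54 - 18 i \sqrt{6}\right) + 785 = 731 - 18 i \sqrt{6}$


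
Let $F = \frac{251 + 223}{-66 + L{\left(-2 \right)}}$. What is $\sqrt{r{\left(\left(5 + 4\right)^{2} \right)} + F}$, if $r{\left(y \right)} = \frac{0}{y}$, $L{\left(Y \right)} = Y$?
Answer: $\frac{i \sqrt{8058}}{34} \approx 2.6402 i$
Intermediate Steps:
$r{\left(y \right)} = 0$
$F = - \frac{237}{34}$ ($F = \frac{251 + 223}{-66 - 2} = \frac{474}{-68} = 474 \left(- \frac{1}{68}\right) = - \frac{237}{34} \approx -6.9706$)
$\sqrt{r{\left(\left(5 + 4\right)^{2} \right)} + F} = \sqrt{0 - \frac{237}{34}} = \sqrt{- \frac{237}{34}} = \frac{i \sqrt{8058}}{34}$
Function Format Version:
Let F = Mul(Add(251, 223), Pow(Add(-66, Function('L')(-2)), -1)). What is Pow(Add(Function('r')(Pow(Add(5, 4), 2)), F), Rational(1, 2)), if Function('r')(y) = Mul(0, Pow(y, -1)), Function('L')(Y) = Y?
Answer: Mul(Rational(1, 34), I, Pow(8058, Rational(1, 2))) ≈ Mul(2.6402, I)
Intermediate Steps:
Function('r')(y) = 0
F = Rational(-237, 34) (F = Mul(Add(251, 223), Pow(Add(-66, -2), -1)) = Mul(474, Pow(-68, -1)) = Mul(474, Rational(-1, 68)) = Rational(-237, 34) ≈ -6.9706)
Pow(Add(Function('r')(Pow(Add(5, 4), 2)), F), Rational(1, 2)) = Pow(Add(0, Rational(-237, 34)), Rational(1, 2)) = Pow(Rational(-237, 34), Rational(1, 2)) = Mul(Rational(1, 34), I, Pow(8058, Rational(1, 2)))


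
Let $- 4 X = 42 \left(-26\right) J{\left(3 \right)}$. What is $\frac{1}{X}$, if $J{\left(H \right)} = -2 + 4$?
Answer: $\frac{1}{546} \approx 0.0018315$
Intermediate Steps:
$J{\left(H \right)} = 2$
$X = 546$ ($X = - \frac{42 \left(-26\right) 2}{4} = - \frac{\left(-1092\right) 2}{4} = \left(- \frac{1}{4}\right) \left(-2184\right) = 546$)
$\frac{1}{X} = \frac{1}{546}$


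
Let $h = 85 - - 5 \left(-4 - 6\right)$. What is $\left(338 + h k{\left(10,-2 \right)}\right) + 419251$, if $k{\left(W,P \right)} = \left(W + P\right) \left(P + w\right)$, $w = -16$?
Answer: $414549$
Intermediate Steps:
$k{\left(W,P \right)} = \left(-16 + P\right) \left(P + W\right)$ ($k{\left(W,P \right)} = \left(W + P\right) \left(P - 16\right) = \left(P + W\right) \left(-16 + P\right) = \left(-16 + P\right) \left(P + W\right)$)
$h = 35$ ($h = 85 - \left(-5\right) \left(-10\right) = 85 - 50 = 35$)
$\left(338 + h k{\left(10,-2 \right)}\right) + 419251 = \left(338 + 35 \left(\left(-2\right)^{2} - -32 - 160 - 20\right)\right) + 419251 = \left(338 + 35 \left(4 + 32 - 160 - 20\right)\right) + 419251 = \left(338 + 35 \left(-144\right)\right) + 419251 = \left(338 - 5040\right) + 419251 = -4702 + 419251 = 414549$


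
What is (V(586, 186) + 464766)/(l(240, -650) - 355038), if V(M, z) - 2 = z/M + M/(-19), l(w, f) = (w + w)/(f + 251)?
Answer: -18110354675/13835522702 ≈ -1.3090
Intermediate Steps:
l(w, f) = 2*w/(251 + f) (l(w, f) = (2*w)/(251 + f) = 2*w/(251 + f))
V(M, z) = 2 - M/19 + z/M (V(M, z) = 2 + (z/M + M/(-19)) = 2 + (z/M + M*(-1/19)) = 2 + (z/M - M/19) = 2 + (-M/19 + z/M) = 2 - M/19 + z/M)
(V(586, 186) + 464766)/(l(240, -650) - 355038) = ((2 - 1/19*586 + 186/586) + 464766)/(2*240/(251 - 650) - 355038) = ((2 - 586/19 + 186*(1/586)) + 464766)/(2*240/(-399) - 355038) = ((2 - 586/19 + 93/293) + 464766)/(2*240*(-1/399) - 355038) = (-158797/5567 + 464766)/(-160/133 - 355038) = 2587193525/(5567*(-47220214/133)) = (2587193525/5567)*(-133/47220214) = -18110354675/13835522702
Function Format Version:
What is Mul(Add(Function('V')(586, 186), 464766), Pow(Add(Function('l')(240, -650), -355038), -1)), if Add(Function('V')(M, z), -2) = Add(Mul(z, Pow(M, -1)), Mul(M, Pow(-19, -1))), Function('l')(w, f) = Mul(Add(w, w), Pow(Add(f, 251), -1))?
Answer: Rational(-18110354675, 13835522702) ≈ -1.3090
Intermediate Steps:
Function('l')(w, f) = Mul(2, w, Pow(Add(251, f), -1)) (Function('l')(w, f) = Mul(Mul(2, w), Pow(Add(251, f), -1)) = Mul(2, w, Pow(Add(251, f), -1)))
Function('V')(M, z) = Add(2, Mul(Rational(-1, 19), M), Mul(z, Pow(M, -1))) (Function('V')(M, z) = Add(2, Add(Mul(z, Pow(M, -1)), Mul(M, Pow(-19, -1)))) = Add(2, Add(Mul(z, Pow(M, -1)), Mul(M, Rational(-1, 19)))) = Add(2, Add(Mul(z, Pow(M, -1)), Mul(Rational(-1, 19), M))) = Add(2, Add(Mul(Rational(-1, 19), M), Mul(z, Pow(M, -1)))) = Add(2, Mul(Rational(-1, 19), M), Mul(z, Pow(M, -1))))
Mul(Add(Function('V')(586, 186), 464766), Pow(Add(Function('l')(240, -650), -355038), -1)) = Mul(Add(Add(2, Mul(Rational(-1, 19), 586), Mul(186, Pow(586, -1))), 464766), Pow(Add(Mul(2, 240, Pow(Add(251, -650), -1)), -355038), -1)) = Mul(Add(Add(2, Rational(-586, 19), Mul(186, Rational(1, 586))), 464766), Pow(Add(Mul(2, 240, Pow(-399, -1)), -355038), -1)) = Mul(Add(Add(2, Rational(-586, 19), Rational(93, 293)), 464766), Pow(Add(Mul(2, 240, Rational(-1, 399)), -355038), -1)) = Mul(Add(Rational(-158797, 5567), 464766), Pow(Add(Rational(-160, 133), -355038), -1)) = Mul(Rational(2587193525, 5567), Pow(Rational(-47220214, 133), -1)) = Mul(Rational(2587193525, 5567), Rational(-133, 47220214)) = Rational(-18110354675, 13835522702)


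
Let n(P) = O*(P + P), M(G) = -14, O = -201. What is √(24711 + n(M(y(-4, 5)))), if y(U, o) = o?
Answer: 3*√3371 ≈ 174.18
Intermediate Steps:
n(P) = -402*P (n(P) = -201*(P + P) = -402*P)
√(24711 + n(M(y(-4, 5)))) = √(24711 - 402*(-14)) = √(24711 + 5628) = √30339 = 3*√3371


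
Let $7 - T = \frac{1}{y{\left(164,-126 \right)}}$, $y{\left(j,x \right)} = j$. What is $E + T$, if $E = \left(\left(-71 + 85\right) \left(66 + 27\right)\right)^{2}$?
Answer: $\frac{278014603}{164} \approx 1.6952 \cdot 10^{6}$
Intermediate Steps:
$E = 1695204$ ($E = \left(14 \cdot 93\right)^{2} = 1302^{2} = 1695204$)
$T = \frac{1147}{164}$ ($T = 7 - \frac{1}{164} = \frac{1147}{164} \approx 6.9939$)
$E + T = 1695204 + \frac{1147}{164} = \frac{278014603}{164}$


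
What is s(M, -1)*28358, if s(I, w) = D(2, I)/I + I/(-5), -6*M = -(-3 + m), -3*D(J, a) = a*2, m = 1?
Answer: -85074/5 ≈ -17015.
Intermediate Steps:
D(J, a) = -2*a/3 (D(J, a) = -a*2/3 = -2*a/3)
M = -⅓ (M = -(-1)*(-3 + 1)/6 = -(-1)*(-2)/6 = -⅙*2 = -⅓ ≈ -0.33333)
s(I, w) = -⅔ - I/5 (s(I, w) = (-2*I/3)/I + I/(-5) = -⅔ + I*(-⅕) = -⅔ - I/5)
s(M, -1)*28358 = (-⅔ - ⅕*(-⅓))*28358 = (-⅔ + 1/15)*28358 = -⅗*28358 = -85074/5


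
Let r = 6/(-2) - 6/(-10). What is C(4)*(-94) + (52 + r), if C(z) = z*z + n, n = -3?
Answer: -5862/5 ≈ -1172.4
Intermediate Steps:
r = -12/5 (r = 6*(-1/2) - 6*(-1/10) = -3 + 3/5 = -12/5 ≈ -2.4000)
C(z) = -3 + z**2 (C(z) = z*z - 3 = z**2 - 3 = -3 + z**2)
C(4)*(-94) + (52 + r) = (-3 + 4**2)*(-94) + (52 - 12/5) = (-3 + 16)*(-94) + 248/5 = 13*(-94) + 248/5 = -1222 + 248/5 = -5862/5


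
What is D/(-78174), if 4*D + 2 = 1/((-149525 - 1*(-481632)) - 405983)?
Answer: 16417/2566747744 ≈ 6.3960e-6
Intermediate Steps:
D = -147753/295504 (D = -1/2 + 1/(4*((-149525 - 1*(-481632)) - 405983)) = -1/2 + 1/(4*((-149525 + 481632) - 405983)) = -1/2 + 1/(4*(332107 - 405983)) = -1/2 + (1/4)/(-73876) = -1/2 + (1/4)*(-1/73876) = -1/2 - 1/295504 = -147753/295504 ≈ -0.50000)
D/(-78174) = -147753/295504/(-78174) = -147753/295504*(-1/78174) = 16417/2566747744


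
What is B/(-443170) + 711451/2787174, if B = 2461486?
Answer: -251742155419/47507380830 ≈ -5.2990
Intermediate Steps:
B/(-443170) + 711451/2787174 = 2461486/(-443170) + 711451/2787174 = 2461486*(-1/443170) + 711451*(1/2787174) = -1230743/221585 + 54727/214398 = -251742155419/47507380830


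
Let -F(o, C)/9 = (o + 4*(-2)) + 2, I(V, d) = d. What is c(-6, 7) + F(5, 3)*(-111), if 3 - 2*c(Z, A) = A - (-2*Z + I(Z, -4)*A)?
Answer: -1009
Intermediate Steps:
F(o, C) = 54 - 9*o (F(o, C) = -9*((o + 4*(-2)) + 2) = -9*((o - 8) + 2) = -9*((-8 + o) + 2) = -9*(-6 + o) = 54 - 9*o)
c(Z, A) = 3/2 - Z - 5*A/2 (c(Z, A) = 3/2 - (A - (-2*Z - 4*A))/2 = 3/2 - (A - (-4*A - 2*Z))/2 = 3/2 - (A + (2*Z + 4*A))/2 = 3/2 - (2*Z + 5*A)/2 = 3/2 + (-Z - 5*A/2) = 3/2 - Z - 5*A/2)
c(-6, 7) + F(5, 3)*(-111) = (3/2 - 1*(-6) - 5/2*7) + (54 - 9*5)*(-111) = (3/2 + 6 - 35/2) + (54 - 45)*(-111) = -10 + 9*(-111) = -10 - 999 = -1009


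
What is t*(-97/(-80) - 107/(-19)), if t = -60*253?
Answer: -7895877/76 ≈ -1.0389e+5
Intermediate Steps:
t = -15180
t*(-97/(-80) - 107/(-19)) = -15180*(-97/(-80) - 107/(-19)) = -15180*(-97*(-1/80) - 107*(-1/19)) = -15180*(97/80 + 107/19) = -15180*10403/1520 = -7895877/76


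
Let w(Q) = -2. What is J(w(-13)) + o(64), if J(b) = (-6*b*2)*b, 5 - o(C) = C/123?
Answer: -5353/123 ≈ -43.520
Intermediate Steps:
o(C) = 5 - C/123
J(b) = -12*b**2 (J(b) = (-12*b)*b = -12*b**2)
J(w(-13)) + o(64) = -12*(-2)**2 + (5 - 1/123*64) = -12*4 + (5 - 64/123) = -48 + 551/123 = -5353/123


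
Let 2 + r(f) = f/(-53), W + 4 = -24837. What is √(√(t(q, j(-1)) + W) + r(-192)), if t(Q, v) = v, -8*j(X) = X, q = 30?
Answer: √(18232 + 2809*I*√397454)/106 ≈ 8.923 + 8.8316*I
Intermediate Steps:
j(X) = -X/8
W = -24841 (W = -4 - 24837 = -24841)
r(f) = -2 - f/53 (r(f) = -2 + f/(-53) = -2 + f*(-1/53) = -2 - f/53)
√(√(t(q, j(-1)) + W) + r(-192)) = √(√(-⅛*(-1) - 24841) + (-2 - 1/53*(-192))) = √(√(⅛ - 24841) + (-2 + 192/53)) = √(√(-198727/8) + 86/53) = √(I*√397454/4 + 86/53) = √(86/53 + I*√397454/4)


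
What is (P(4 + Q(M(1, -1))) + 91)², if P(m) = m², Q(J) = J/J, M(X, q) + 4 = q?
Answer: 13456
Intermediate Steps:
M(X, q) = -4 + q
Q(J) = 1
(P(4 + Q(M(1, -1))) + 91)² = ((4 + 1)² + 91)² = (5² + 91)² = (25 + 91)² = 116² = 13456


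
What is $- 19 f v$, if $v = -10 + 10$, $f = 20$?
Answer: $0$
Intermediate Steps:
$v = 0$
$- 19 f v = \left(-19\right) 20 \cdot 0 = \left(-380\right) 0 = 0$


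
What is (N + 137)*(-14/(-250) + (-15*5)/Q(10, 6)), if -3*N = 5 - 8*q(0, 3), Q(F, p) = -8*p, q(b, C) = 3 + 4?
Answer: 249249/1000 ≈ 249.25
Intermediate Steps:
q(b, C) = 7
N = 17 (N = -(5 - 8*7)/3 = -(5 - 56)/3 = -1/3*(-51) = 17)
(N + 137)*(-14/(-250) + (-15*5)/Q(10, 6)) = (17 + 137)*(-14/(-250) + (-15*5)/((-8*6))) = 154*(-14*(-1/250) - 75/(-48)) = 154*(7/125 - 75*(-1/48)) = 154*(7/125 + 25/16) = 154*(3237/2000) = 249249/1000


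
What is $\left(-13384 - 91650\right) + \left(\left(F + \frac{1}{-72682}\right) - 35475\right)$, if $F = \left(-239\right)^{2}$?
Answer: $- \frac{6060806617}{72682} \approx -83388.0$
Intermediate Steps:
$F = 57121$
$\left(-13384 - 91650\right) + \left(\left(F + \frac{1}{-72682}\right) - 35475\right) = \left(-13384 - 91650\right) - \left(-21646 + \frac{1}{72682}\right) = -105034 + \left(\left(57121 - \frac{1}{72682}\right) - 35475\right) = -105034 + \left(\frac{4151668521}{72682} - 35475\right) = -105034 + \frac{1573274571}{72682} = - \frac{6060806617}{72682}$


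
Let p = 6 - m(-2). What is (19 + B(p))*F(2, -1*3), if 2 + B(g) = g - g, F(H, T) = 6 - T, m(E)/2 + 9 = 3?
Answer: 153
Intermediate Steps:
m(E) = -12 (m(E) = -18 + 2*3 = -18 + 6 = -12)
p = 18 (p = 6 - 1*(-12) = 6 + 12 = 18)
B(g) = -2 (B(g) = -2 + (g - g) = -2 + 0 = -2)
(19 + B(p))*F(2, -1*3) = (19 - 2)*(6 - (-1)*3) = 17*(6 - 1*(-3)) = 17*(6 + 3) = 17*9 = 153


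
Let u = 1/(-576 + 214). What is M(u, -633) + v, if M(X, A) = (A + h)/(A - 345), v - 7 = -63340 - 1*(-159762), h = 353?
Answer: 47153921/489 ≈ 96429.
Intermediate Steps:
v = 96429 (v = 7 + (-63340 - 1*(-159762)) = 7 + (-63340 + 159762) = 7 + 96422 = 96429)
u = -1/362 (u = 1/(-362) = -1/362 ≈ -0.0027624)
M(X, A) = (353 + A)/(-345 + A) (M(X, A) = (A + 353)/(A - 345) = (353 + A)/(-345 + A))
M(u, -633) + v = (353 - 633)/(-345 - 633) + 96429 = -280/(-978) + 96429 = -1/978*(-280) + 96429 = 140/489 + 96429 = 47153921/489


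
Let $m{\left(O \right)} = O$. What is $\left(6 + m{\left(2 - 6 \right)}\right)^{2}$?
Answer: $4$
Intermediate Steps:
$\left(6 + m{\left(2 - 6 \right)}\right)^{2} = \left(6 + \left(2 - 6\right)\right)^{2} = \left(6 - 4\right)^{2} = 2^{2} = 4$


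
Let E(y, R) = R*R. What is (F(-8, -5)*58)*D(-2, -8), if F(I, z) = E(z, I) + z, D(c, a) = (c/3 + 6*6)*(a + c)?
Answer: -3627320/3 ≈ -1.2091e+6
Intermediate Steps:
D(c, a) = (36 + c/3)*(a + c) (D(c, a) = (c*(⅓) + 36)*(a + c) = (c/3 + 36)*(a + c) = (36 + c/3)*(a + c))
E(y, R) = R²
F(I, z) = z + I² (F(I, z) = I² + z = z + I²)
(F(-8, -5)*58)*D(-2, -8) = ((-5 + (-8)²)*58)*(36*(-8) + 36*(-2) + (⅓)*(-2)² + (⅓)*(-8)*(-2)) = ((-5 + 64)*58)*(-288 - 72 + (⅓)*4 + 16/3) = (59*58)*(-288 - 72 + 4/3 + 16/3) = 3422*(-1060/3) = -3627320/3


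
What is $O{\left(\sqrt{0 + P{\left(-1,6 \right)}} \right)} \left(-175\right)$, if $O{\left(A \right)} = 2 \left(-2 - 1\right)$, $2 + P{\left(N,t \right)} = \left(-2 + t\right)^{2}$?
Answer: $1050$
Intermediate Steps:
$P{\left(N,t \right)} = -2 + \left(-2 + t\right)^{2}$
$O{\left(A \right)} = -6$ ($O{\left(A \right)} = 2 \left(-3\right) = -6$)
$O{\left(\sqrt{0 + P{\left(-1,6 \right)}} \right)} \left(-175\right) = \left(-6\right) \left(-175\right) = 1050$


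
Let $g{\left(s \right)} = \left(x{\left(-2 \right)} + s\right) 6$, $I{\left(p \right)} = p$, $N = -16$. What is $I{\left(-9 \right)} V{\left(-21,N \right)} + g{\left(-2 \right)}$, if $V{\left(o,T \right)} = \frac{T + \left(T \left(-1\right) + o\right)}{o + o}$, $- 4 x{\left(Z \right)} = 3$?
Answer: $-21$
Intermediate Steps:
$x{\left(Z \right)} = - \frac{3}{4}$ ($x{\left(Z \right)} = \left(- \frac{1}{4}\right) 3 = - \frac{3}{4}$)
$g{\left(s \right)} = - \frac{9}{2} + 6 s$ ($g{\left(s \right)} = \left(- \frac{3}{4} + s\right) 6 = - \frac{9}{2} + 6 s$)
$V{\left(o,T \right)} = \frac{1}{2}$ ($V{\left(o,T \right)} = \frac{T - \left(T - o\right)}{2 o} = \left(T - \left(T - o\right)\right) \frac{1}{2 o} = o \frac{1}{2 o} = \frac{1}{2}$)
$I{\left(-9 \right)} V{\left(-21,N \right)} + g{\left(-2 \right)} = \left(-9\right) \frac{1}{2} + \left(- \frac{9}{2} + 6 \left(-2\right)\right) = - \frac{9}{2} - \frac{33}{2} = -21$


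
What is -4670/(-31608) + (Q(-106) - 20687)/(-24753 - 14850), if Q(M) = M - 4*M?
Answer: 138128227/208628604 ≈ 0.66208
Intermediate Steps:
Q(M) = -3*M
-4670/(-31608) + (Q(-106) - 20687)/(-24753 - 14850) = -4670/(-31608) + (-3*(-106) - 20687)/(-24753 - 14850) = -4670*(-1/31608) + (318 - 20687)/(-39603) = 2335/15804 - 20369*(-1/39603) = 2335/15804 + 20369/39603 = 138128227/208628604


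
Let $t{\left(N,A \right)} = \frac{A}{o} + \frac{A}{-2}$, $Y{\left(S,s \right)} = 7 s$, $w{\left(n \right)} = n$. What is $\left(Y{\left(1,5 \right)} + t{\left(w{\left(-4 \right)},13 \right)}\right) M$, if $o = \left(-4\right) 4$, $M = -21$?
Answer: $- \frac{9303}{16} \approx -581.44$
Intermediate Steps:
$o = -16$
$t{\left(N,A \right)} = - \frac{9 A}{16}$ ($t{\left(N,A \right)} = \frac{A}{-16} + \frac{A}{-2} = A \left(- \frac{1}{16}\right) + A \left(- \frac{1}{2}\right) = - \frac{A}{16} - \frac{A}{2} = - \frac{9 A}{16}$)
$\left(Y{\left(1,5 \right)} + t{\left(w{\left(-4 \right)},13 \right)}\right) M = \left(7 \cdot 5 - \frac{117}{16}\right) \left(-21\right) = \left(35 - \frac{117}{16}\right) \left(-21\right) = \frac{443}{16} \left(-21\right) = - \frac{9303}{16}$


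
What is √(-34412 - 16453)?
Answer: I*√50865 ≈ 225.53*I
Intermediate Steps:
√(-34412 - 16453) = √(-50865) = I*√50865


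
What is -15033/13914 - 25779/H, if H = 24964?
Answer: -122328803/57891516 ≈ -2.1131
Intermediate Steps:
-15033/13914 - 25779/H = -15033/13914 - 25779/24964 = -15033*1/13914 - 25779*1/24964 = -5011/4638 - 25779/24964 = -122328803/57891516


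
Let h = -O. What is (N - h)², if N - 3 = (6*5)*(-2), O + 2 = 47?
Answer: 144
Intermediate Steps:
O = 45 (O = -2 + 47 = 45)
N = -57 (N = 3 + (6*5)*(-2) = 3 + 30*(-2) = 3 - 60 = -57)
h = -45 (h = -1*45 = -45)
(N - h)² = (-57 - 1*(-45))² = (-57 + 45)² = (-12)² = 144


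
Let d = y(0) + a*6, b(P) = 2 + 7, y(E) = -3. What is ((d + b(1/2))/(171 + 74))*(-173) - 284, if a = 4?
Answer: -14954/49 ≈ -305.18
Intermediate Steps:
b(P) = 9
d = 21 (d = -3 + 4*6 = -3 + 24 = 21)
((d + b(1/2))/(171 + 74))*(-173) - 284 = ((21 + 9)/(171 + 74))*(-173) - 284 = (30/245)*(-173) - 284 = (30*(1/245))*(-173) - 284 = (6/49)*(-173) - 284 = -1038/49 - 284 = -14954/49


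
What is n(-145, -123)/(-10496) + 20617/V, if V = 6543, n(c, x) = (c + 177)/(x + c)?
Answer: 1812323311/575155872 ≈ 3.1510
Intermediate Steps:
n(c, x) = (177 + c)/(c + x)
n(-145, -123)/(-10496) + 20617/V = ((177 - 145)/(-145 - 123))/(-10496) + 20617/6543 = (32/(-268))*(-1/10496) + 20617*(1/6543) = -1/268*32*(-1/10496) + 20617/6543 = -8/67*(-1/10496) + 20617/6543 = 1/87904 + 20617/6543 = 1812323311/575155872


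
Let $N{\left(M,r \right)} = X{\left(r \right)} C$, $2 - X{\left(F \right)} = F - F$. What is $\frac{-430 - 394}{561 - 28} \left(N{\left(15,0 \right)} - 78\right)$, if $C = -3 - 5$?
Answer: $\frac{77456}{533} \approx 145.32$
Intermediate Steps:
$C = -8$ ($C = -3 - 5 = -8$)
$X{\left(F \right)} = 2$ ($X{\left(F \right)} = 2 - \left(F - F\right) = 2 - 0 = 2 + 0 = 2$)
$N{\left(M,r \right)} = -16$ ($N{\left(M,r \right)} = 2 \left(-8\right) = -16$)
$\frac{-430 - 394}{561 - 28} \left(N{\left(15,0 \right)} - 78\right) = \frac{-430 - 394}{561 - 28} \left(-16 - 78\right) = - \frac{824}{533} \left(-94\right) = \left(-824\right) \frac{1}{533} \left(-94\right) = \left(- \frac{824}{533}\right) \left(-94\right) = \frac{77456}{533}$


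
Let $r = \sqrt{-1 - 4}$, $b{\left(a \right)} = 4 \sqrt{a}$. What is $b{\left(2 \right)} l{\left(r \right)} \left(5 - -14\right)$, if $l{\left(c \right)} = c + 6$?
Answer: $76 \sqrt{2} \left(6 + i \sqrt{5}\right) \approx 644.88 + 240.33 i$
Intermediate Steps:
$r = i \sqrt{5}$ ($r = \sqrt{-5} = i \sqrt{5} \approx 2.2361 i$)
$l{\left(c \right)} = 6 + c$
$b{\left(2 \right)} l{\left(r \right)} \left(5 - -14\right) = 4 \sqrt{2} \left(6 + i \sqrt{5}\right) \left(5 - -14\right) = 4 \sqrt{2} \left(6 + i \sqrt{5}\right) \left(5 + 14\right) = 4 \sqrt{2} \left(6 + i \sqrt{5}\right) 19 = 76 \sqrt{2} \left(6 + i \sqrt{5}\right)$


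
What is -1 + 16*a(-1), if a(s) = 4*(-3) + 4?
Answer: -129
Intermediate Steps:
a(s) = -8 (a(s) = -12 + 4 = -8)
-1 + 16*a(-1) = -1 + 16*(-8) = -1 - 128 = -129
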